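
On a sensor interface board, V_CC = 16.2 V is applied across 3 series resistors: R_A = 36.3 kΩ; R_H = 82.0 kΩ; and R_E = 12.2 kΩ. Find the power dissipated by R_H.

The common current is I = 16.2/130.5 = 0.1241 mA.
V(R_H) = I·R = 10.18 V; P = V·I = 10.18 × 0.1241 = 1.264 mW.

P ≈ 1.26 mW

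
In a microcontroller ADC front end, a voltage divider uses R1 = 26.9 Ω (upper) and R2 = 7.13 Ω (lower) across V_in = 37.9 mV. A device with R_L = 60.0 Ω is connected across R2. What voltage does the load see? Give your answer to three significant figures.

The load sits in parallel with R2, giving an effective lower resistance R2' = R2·R_L/(R2+R_L) = 6.373 Ω.
Now apply the divider: V_out = 37.9 × 0.1915 = 7.259 mV.

V_out ≈ 7.26 mV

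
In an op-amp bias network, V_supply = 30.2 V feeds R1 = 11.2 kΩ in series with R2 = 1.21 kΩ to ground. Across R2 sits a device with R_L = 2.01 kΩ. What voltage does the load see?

R2 ‖ R_L = (1.21 × 2.01)/(1.21 + 2.01) = 0.7553 kΩ.
Now apply the divider: V_out = 30.2 × 0.06318 = 1.908 V.
(Unloaded it would be 2.94 V; the load pulls it down.)

V_out ≈ 1.91 V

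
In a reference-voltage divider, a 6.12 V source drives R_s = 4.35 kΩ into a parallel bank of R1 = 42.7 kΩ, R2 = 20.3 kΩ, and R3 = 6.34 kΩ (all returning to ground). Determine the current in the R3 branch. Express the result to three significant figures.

Equivalent of the parallel group: R_p = 4.340 kΩ.
V_A by voltage divider: V_A = 6.12 × 4.340/(4.35 + 4.340) = 3.057 V.
Branch current I = V_A/R3 = 3.057/6.34 = 0.4821 mA.
(Check via current divider: I_total = 0.7042 mA; share G_k/ΣG = 0.6846 → same result.)

I ≈ 0.482 mA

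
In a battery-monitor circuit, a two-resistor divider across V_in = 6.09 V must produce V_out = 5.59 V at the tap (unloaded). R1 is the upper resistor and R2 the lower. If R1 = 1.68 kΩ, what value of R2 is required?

R2 ≈ 18.8 kΩ

Required fraction k = V_out/V_in = 0.9179.
R2 = R1 · 0.9179/(1 − 0.9179) = 18.78 kΩ.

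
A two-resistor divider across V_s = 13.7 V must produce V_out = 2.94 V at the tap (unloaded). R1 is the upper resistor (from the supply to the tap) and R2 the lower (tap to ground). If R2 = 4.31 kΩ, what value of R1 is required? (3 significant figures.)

V_out/V_s = R2/(R1+R2) = 0.2146.
Rearranging, R1 = R2·(1−k)/k = 4.31 × 3.660 = 15.77 kΩ.

R1 ≈ 15.8 kΩ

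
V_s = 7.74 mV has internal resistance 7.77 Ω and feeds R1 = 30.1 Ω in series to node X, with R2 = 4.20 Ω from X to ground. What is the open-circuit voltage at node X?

V_th ≈ 0.773 mV

R1' = 7.77 + 30.1 = 37.87 Ω (source resistance + R1).
V_th is the unloaded tap voltage: V_s · R2/(R1'+R2) = 7.74 × 0.09983 = 0.7727 mV.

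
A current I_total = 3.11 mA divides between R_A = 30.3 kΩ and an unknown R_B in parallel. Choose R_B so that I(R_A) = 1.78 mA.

R_B ≈ 40.6 kΩ

The fraction through R_A equals R_B/(R_A+R_B).
1.78/3.11 = R_B/(R_A + R_B) → R_B = R_A · (0.5723)/(1 − 0.5723) = 30.3 × 1.338 = 40.55 kΩ.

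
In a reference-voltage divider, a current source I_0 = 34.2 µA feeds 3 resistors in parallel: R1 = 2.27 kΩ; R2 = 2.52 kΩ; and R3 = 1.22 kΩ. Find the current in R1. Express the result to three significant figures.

Conductances: ΣG = 1/2.27 + 1/2.52 + 1/1.22 = 1.657 (1/kΩ).
By the current-divider rule, I = I_0 · G_k/ΣG = 34.2 × 0.2659 = 9.092 µA.

I ≈ 9.09 µA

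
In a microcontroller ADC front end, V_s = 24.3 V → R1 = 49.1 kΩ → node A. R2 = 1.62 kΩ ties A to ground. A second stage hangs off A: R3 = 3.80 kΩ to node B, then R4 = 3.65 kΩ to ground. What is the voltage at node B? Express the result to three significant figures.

V_B ≈ 0.314 V

Looking into the second stage from A: R3 + R4 = 7.450 kΩ appears in parallel with R2.
Effective lower resistance at A: R2 ‖ 7.450 = 1.331 kΩ.
First divider: V_A = V_s · 1.331/(49.1 + 1.331) = 0.6412 V.
Then the unloaded second divider: V_B = V_A × R4/(R3+R4) = 0.6412 × 0.4899 = 0.3141 V.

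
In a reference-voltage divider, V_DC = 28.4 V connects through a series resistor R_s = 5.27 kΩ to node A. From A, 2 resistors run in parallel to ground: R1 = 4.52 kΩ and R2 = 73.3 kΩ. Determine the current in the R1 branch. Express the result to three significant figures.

I ≈ 2.81 mA

Parallel bank: R_p = 1/(1/4.52 + 1/73.3) = 4.257 kΩ.
Node voltage V_A = V_DC · R_p/(R_s + R_p) = 28.4 × 0.4469 = 12.69 V.
Branch current I = V_A/R1 = 12.69/4.52 = 2.808 mA.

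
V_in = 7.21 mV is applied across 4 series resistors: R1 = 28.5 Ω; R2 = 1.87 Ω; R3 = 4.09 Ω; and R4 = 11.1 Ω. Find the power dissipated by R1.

ΣR = 45.56 Ω → I = 7.21/45.56 = 0.1583 mA.
V(R1) = I·R = 4.510 mV; P = V·I = 4.510 × 0.1583 = 0.7138 µW.

P ≈ 0.714 µW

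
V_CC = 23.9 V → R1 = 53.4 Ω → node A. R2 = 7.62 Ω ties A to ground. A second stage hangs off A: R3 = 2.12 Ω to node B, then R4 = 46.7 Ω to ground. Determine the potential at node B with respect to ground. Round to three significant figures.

The second stage (R3 + R4 = 48.82 Ω) loads node A in parallel with R2.
R2 ‖ (R3+R4) = 6.591 Ω.
First divider: V_A = V_CC · 6.591/(53.4 + 6.591) = 2.626 V.
Then the unloaded second divider: V_B = V_A × R4/(R3+R4) = 2.626 × 0.9566 = 2.512 V.

V_B ≈ 2.51 V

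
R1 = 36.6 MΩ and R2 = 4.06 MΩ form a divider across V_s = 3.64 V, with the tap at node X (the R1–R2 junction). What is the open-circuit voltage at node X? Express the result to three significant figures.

V_th ≈ 0.363 V

V_th is the unloaded tap voltage: V_s · R2/(R1+R2) = 3.64 × 0.09985 = 0.3635 V.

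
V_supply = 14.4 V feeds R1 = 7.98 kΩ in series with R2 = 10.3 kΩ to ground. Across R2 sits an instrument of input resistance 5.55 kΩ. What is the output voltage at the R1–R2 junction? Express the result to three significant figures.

The load sits in parallel with R2, giving an effective lower resistance R2' = R2·R_L/(R2+R_L) = 3.607 kΩ.
Now apply the divider: V_out = 14.4 × 0.3113 = 4.482 V.

V_out ≈ 4.48 V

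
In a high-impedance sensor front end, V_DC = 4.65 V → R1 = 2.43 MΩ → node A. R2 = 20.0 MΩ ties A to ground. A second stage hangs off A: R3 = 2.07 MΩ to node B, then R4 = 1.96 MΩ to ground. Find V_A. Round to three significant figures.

Looking into the second stage from A: R3 + R4 = 4.030 MΩ appears in parallel with R2.
Effective lower resistance at A: R2 ‖ 4.030 = 3.354 MΩ.
V_A = 4.65 × 3.354/(2.43 + 3.354) = 2.696 V.

V_A ≈ 2.70 V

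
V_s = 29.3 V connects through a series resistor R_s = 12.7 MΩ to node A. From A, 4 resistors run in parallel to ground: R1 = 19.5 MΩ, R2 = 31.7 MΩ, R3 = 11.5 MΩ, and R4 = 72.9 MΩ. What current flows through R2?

Equivalent of the parallel group: R_p = 5.450 MΩ.
Node voltage V_A = V_s · R_p/(R_s + R_p) = 29.3 × 0.3003 = 8.798 V.
I(R2) = V_A / R2 = 8.798/31.7 = 0.2775 µA.

I ≈ 0.278 µA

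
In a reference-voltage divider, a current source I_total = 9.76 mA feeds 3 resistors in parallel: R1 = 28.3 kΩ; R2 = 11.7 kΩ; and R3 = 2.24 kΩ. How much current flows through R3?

I ≈ 7.68 mA

ΣG = 1/28.3 + 1/11.7 + 1/2.24 = 0.5672.
By the current-divider rule, I = I_total · G_k/ΣG = 9.76 × 0.7870 = 7.681 mA.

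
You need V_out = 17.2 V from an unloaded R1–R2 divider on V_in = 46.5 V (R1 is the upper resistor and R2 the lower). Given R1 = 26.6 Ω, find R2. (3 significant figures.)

R2 ≈ 15.6 Ω

V_out/V_in = R2/(R1+R2) = 0.3699.
So R2 = R1 · V_out/(V_in − V_out) = 26.6 × 17.2/(46.5 − 17.2) = 26.6 × 0.5870 = 15.62 Ω.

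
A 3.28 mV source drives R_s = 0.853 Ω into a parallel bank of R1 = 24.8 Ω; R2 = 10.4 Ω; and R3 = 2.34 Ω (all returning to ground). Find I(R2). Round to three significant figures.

I ≈ 0.213 mA

Equivalent of the parallel group: R_p = 1.774 Ω.
V_A = 3.28 × 1.774/2.627 = 2.215 mV.
I(R2) = V_A / R2 = 2.215/10.4 = 0.2130 mA.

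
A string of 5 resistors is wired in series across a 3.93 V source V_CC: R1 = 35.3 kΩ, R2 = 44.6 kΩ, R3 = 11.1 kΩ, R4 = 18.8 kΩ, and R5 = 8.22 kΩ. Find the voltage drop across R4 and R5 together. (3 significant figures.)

Series total: ΣR = 35.3 + 44.6 + 11.1 + 18.8 + 8.22 = 118.0 kΩ.
R_{R4..R5} = 18.8 + 8.22 = 27.02 kΩ.
Voltage divider: V = V_CC · (27.02 / 118.0) = 3.93 × 0.2289 = 0.8998 V.

V ≈ 0.900 V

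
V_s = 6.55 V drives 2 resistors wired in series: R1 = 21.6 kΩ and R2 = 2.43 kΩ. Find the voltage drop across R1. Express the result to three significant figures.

V ≈ 5.89 V

ΣR = 21.6 + 2.43 = 24.03 kΩ.
By the voltage-divider rule, V = 6.55 × 21.60/24.03 = 5.888 V.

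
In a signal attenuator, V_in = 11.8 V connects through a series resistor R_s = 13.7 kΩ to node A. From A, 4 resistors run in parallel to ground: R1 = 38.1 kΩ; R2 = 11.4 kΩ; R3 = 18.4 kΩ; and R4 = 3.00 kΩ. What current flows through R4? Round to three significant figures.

I ≈ 0.500 mA

Combine the parallel branches: R_p = (1/38.1 + 1/11.4 + 1/18.4 + 1/3.00)⁻¹ = 1.993 kΩ.
V_A by voltage divider: V_A = 11.8 × 1.993/(13.7 + 1.993) = 1.499 V.
I(R4) = V_A / R4 = 1.499/3.00 = 0.4996 mA.
(Equivalently: I_total = 0.7519 mA, then current-divider fraction G_k/ΣG = 0.6645.)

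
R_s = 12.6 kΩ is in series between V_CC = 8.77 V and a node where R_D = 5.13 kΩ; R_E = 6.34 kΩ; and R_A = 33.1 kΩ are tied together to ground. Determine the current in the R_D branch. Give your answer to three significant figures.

I ≈ 0.294 mA

Equivalent of the parallel group: R_p = 2.612 kΩ.
V_A by voltage divider: V_A = 8.77 × 2.612/(12.6 + 2.612) = 1.506 V.
I(R_D) = V_A / R_D = 1.506/5.13 = 0.2935 mA.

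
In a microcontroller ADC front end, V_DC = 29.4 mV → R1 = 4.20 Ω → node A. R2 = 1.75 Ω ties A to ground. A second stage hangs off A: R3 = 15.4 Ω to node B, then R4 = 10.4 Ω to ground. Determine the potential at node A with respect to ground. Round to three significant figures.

The second stage (R3 + R4 = 25.80 Ω) loads node A in parallel with R2.
R2 ‖ (R3+R4) = 1.639 Ω.
V_A = 29.4 × 1.639/(4.20 + 1.639) = 8.252 mV.

V_A ≈ 8.25 mV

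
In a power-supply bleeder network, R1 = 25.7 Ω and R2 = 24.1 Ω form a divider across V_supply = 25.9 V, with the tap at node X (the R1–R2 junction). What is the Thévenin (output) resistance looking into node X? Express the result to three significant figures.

R_th ≈ 12.4 Ω

Looking into X with the source shorted: R_th = R1·R2/(R1+R2) = 25.70 × 24.1/49.80 = 12.44 Ω.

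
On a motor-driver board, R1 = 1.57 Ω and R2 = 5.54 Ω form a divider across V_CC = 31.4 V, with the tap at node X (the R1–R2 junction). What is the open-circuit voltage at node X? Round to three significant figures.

V_th ≈ 24.5 V

With X open, the divider is unloaded: V_th = 31.4 × 5.54/7.110 = 24.47 V.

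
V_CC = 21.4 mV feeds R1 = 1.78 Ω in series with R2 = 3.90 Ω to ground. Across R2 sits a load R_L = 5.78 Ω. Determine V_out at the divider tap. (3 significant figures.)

The load sits in parallel with R2, giving an effective lower resistance R2' = R2·R_L/(R2+R_L) = 2.329 Ω.
Voltage divider with the loaded lower leg: V_out = 21.4 × 2.329/(1.78 + 2.329) = 21.4 × 0.5668 = 12.13 mV.

V_out ≈ 12.1 mV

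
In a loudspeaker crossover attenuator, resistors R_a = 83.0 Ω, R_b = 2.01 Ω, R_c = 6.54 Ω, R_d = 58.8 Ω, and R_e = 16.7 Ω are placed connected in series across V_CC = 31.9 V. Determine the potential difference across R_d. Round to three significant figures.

V ≈ 11.2 V

ΣR = 83.0 + 2.01 + 6.54 + 58.8 + 16.7 = 167.0 Ω.
Voltage divider: V = V_CC · (58.80 / 167.0) = 31.9 × 0.3520 = 11.23 V.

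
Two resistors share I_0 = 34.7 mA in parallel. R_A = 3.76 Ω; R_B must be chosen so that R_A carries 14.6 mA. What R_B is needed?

Two-branch current divider: I_A = I_0 · R_B/(R_A + R_B).
14.6/34.7 = R_B/(R_A + R_B) → R_B = R_A · (0.4207)/(1 − 0.4207) = 3.76 × 0.7264 = 2.731 Ω.

R_B ≈ 2.73 Ω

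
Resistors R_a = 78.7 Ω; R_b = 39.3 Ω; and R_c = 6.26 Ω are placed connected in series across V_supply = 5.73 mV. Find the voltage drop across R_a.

ΣR = 78.7 + 39.3 + 6.26 = 124.3 Ω.
Voltage divider: V = V_supply · (78.70 / 124.3) = 5.73 × 0.6333 = 3.629 mV.

V ≈ 3.63 mV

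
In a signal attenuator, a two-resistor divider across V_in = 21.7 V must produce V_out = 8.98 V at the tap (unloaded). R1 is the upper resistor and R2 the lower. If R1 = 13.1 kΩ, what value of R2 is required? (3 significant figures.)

V_out/V_in = R2/(R1+R2) = 0.4138.
Rearranging, R2 = R1·k/(1−k) = 13.1 × 0.7060 = 9.248 kΩ.

R2 ≈ 9.25 kΩ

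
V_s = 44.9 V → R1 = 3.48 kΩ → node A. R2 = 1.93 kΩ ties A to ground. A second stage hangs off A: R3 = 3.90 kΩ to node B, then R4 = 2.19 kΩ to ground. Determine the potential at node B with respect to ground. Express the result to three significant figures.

Node A sees R2 in parallel with the series input of stage 2, R3 + R4 = 6.090 kΩ.
Effective lower resistance at A: R2 ‖ 6.090 = 1.466 kΩ.
V_A = 44.9 × 1.466/(3.48 + 1.466) = 13.31 V.
Then the unloaded second divider: V_B = V_A × R4/(R3+R4) = 13.31 × 0.3596 = 4.785 V.

V_B ≈ 4.78 V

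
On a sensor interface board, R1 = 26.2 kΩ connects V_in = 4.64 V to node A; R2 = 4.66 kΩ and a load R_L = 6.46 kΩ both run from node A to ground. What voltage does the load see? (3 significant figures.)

First combine the lower leg with the load: R2 ‖ R_L = 2.707 kΩ.
Voltage divider with the loaded lower leg: V_out = 4.64 × 2.707/(26.2 + 2.707) = 4.64 × 0.09365 = 0.4345 V.

V_out ≈ 0.435 V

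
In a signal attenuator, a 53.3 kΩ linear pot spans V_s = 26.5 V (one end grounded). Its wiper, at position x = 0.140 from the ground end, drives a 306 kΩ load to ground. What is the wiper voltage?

V_out ≈ 3.63 V

Split the track: R_lower = x·R_p = 7.462 kΩ, R_upper = (1−x)·R_p = 45.84 kΩ.
Lower segment in parallel with the load: 7.462 ‖ 306 = 7.284 kΩ.
Then V_out = V_s · 7.284/(45.84 + 7.284) = 3.634 V.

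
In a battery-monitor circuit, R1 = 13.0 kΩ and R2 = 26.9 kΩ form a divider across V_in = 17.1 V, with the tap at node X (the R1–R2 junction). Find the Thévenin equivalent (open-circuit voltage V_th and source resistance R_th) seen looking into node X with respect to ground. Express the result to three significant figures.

V_th ≈ 11.5 V, R_th ≈ 8.76 kΩ

Open-circuit (no load on X): V_th = V_in · R2/(R1 + R2) = 17.1 × 26.9/(13.00 + 26.9) = 11.53 V.
With V_in suppressed (replaced by a short), R_th = R1 ‖ R2 = (13.00 × 26.9)/(13.00 + 26.9) = 8.764 kΩ.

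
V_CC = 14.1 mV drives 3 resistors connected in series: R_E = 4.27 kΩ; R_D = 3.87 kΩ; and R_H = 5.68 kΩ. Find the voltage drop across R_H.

V ≈ 5.80 mV

Total series resistance ΣR = 4.27 + 3.87 + 5.68 = 13.82 kΩ.
By the voltage-divider rule, V = 14.1 × 5.680/13.82 = 5.795 mV.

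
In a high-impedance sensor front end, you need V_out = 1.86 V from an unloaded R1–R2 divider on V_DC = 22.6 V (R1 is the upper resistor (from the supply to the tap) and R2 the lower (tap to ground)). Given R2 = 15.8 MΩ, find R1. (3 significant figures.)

The divider ratio is R2/(R1+R2) = 1.86/22.6 = 0.08230.
Rearranging, R1 = R2·(1−k)/k = 15.8 × 11.15 = 176.2 MΩ.

R1 ≈ 176 MΩ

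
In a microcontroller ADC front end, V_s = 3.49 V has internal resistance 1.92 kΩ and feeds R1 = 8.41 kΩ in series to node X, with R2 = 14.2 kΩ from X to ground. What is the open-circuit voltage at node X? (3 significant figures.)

R1' = 1.92 + 8.41 = 10.33 kΩ (source resistance + R1).
Open-circuit (no load on X): V_th = V_s · R2/(R1' + R2) = 3.49 × 14.2/(10.33 + 14.2) = 2.020 V.

V_th ≈ 2.02 V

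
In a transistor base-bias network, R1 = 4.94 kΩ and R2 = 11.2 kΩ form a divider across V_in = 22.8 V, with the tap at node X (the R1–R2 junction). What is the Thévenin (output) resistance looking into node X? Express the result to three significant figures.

Looking into X with the source shorted: R_th = R1·R2/(R1+R2) = 4.940 × 11.2/16.14 = 3.428 kΩ.

R_th ≈ 3.43 kΩ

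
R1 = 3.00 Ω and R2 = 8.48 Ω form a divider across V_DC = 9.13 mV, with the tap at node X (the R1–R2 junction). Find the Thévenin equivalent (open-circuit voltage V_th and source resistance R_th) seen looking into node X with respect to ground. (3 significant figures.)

V_th ≈ 6.74 mV, R_th ≈ 2.22 Ω

With X open, the divider is unloaded: V_th = 9.13 × 8.48/11.48 = 6.744 mV.
Looking into X with the source shorted: R_th = R1·R2/(R1+R2) = 3.000 × 8.48/11.48 = 2.216 Ω.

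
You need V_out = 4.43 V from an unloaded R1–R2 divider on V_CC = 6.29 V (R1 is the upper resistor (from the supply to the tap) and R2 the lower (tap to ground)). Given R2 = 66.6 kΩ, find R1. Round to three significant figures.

R1 ≈ 28.0 kΩ

Required fraction k = V_out/V_CC = 0.7043.
So R1 = R2 · (V_CC/V_out − 1) = 66.6 × (6.29/4.43 − 1) = 66.6 × 0.4199 = 27.96 kΩ.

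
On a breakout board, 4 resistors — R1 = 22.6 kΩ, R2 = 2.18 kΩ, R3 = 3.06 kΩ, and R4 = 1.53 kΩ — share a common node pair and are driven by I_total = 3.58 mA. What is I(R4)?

I ≈ 1.58 mA

ΣG = 1/22.6 + 1/2.18 + 1/3.06 + 1/1.53 = 1.483.
Current divider: I(R4) = I_total · G_k/ΣG = 3.58 × (0.6536/1.483) = 3.58 × 0.4406 = 1.577 mA.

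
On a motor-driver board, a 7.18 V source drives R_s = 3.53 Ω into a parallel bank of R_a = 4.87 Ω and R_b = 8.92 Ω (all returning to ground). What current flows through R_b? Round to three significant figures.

I ≈ 0.380 A

Equivalent of the parallel group: R_p = 3.150 Ω.
V_A = 7.18 × 3.150/6.680 = 3.386 V.
Branch current I = V_A/R_b = 3.386/8.92 = 0.3796 A.
(Check via current divider: I_total = 1.075 A; share G_k/ΣG = 0.3532 → same result.)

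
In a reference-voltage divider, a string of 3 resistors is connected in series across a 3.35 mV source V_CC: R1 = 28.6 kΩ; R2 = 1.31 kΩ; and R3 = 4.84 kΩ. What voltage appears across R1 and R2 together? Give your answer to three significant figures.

V ≈ 2.88 mV

ΣR = 28.6 + 1.31 + 4.84 = 34.75 kΩ.
R_{R1..R2} = 28.6 + 1.31 = 29.91 kΩ.
Voltage divider: V = V_CC · (29.91 / 34.75) = 3.35 × 0.8607 = 2.883 mV.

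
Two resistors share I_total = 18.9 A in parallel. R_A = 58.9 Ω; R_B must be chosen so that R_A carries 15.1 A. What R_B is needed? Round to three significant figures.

R_B ≈ 234 Ω

In a two-way split, I_A/I_total = R_B/(R_A + R_B).
With f = 0.7989, R_B = R_A · f/(1−f) = 58.9 × 3.974 = 234.1 Ω.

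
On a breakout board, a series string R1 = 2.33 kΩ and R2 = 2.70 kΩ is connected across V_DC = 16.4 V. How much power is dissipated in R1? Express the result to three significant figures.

ΣR = 5.030 kΩ → I = 16.4/5.030 = 3.260 mA.
P(R1) = I²·R1 = (3.260)² × 2.33 = 24.77 mW.

P ≈ 24.8 mW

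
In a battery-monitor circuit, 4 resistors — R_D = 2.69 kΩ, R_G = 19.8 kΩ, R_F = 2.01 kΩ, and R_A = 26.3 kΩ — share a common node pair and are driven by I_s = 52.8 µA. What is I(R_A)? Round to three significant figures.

I ≈ 2.10 µA

ΣG = 1/2.69 + 1/19.8 + 1/2.01 + 1/26.3 = 0.9578.
R_A takes the fraction G_k/ΣG = 0.03802/0.9578 = 0.03970, so I = 52.8 × 0.03970 = 2.096 µA.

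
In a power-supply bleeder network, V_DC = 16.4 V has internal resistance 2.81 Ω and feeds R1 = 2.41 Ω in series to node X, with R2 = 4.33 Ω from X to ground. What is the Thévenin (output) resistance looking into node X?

R_th ≈ 2.37 Ω

R1' = 2.81 + 2.41 = 5.220 Ω (source resistance + R1).
With V_DC suppressed (replaced by a short), R_th = R1' ‖ R2 = (5.220 × 4.33)/(5.220 + 4.33) = 2.367 Ω.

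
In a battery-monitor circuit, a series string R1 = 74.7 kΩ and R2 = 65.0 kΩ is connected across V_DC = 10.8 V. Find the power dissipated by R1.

P ≈ 0.446 mW

The common current is I = 10.8/139.7 = 0.07731 mA.
P(R1) = I²·R1 = (0.07731)² × 74.7 = 0.4465 mW.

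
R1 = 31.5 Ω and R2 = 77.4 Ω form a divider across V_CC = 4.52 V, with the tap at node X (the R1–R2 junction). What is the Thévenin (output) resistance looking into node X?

Looking into X with the source shorted: R_th = R1·R2/(R1+R2) = 31.50 × 77.4/108.9 = 22.39 Ω.

R_th ≈ 22.4 Ω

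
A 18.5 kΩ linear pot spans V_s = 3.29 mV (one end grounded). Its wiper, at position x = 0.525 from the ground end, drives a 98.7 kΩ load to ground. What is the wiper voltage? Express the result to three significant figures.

The pot divides into 8.787 kΩ above the wiper and 9.713 kΩ below.
R_L loads the lower segment: effective lower R = 8.842 kΩ.
Then V_out = V_s · 8.842/(8.787 + 8.842) = 1.650 mV.

V_out ≈ 1.65 mV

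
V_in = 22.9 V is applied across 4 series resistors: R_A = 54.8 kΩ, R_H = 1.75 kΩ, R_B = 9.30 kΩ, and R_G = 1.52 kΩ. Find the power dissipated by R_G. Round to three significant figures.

P ≈ 0.176 mW

ΣR = 67.37 kΩ → I = 22.9/67.37 = 0.3399 mA.
V(R_G) = I·R = 0.5167 V; P = V·I = 0.5167 × 0.3399 = 0.1756 mW.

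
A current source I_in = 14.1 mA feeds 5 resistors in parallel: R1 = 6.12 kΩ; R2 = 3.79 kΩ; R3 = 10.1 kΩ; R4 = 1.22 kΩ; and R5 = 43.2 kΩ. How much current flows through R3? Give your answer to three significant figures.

ΣG = 1/6.12 + 1/3.79 + 1/10.1 + 1/1.22 + 1/43.2 = 1.369.
By the current-divider rule, I = I_in · G_k/ΣG = 14.1 × 0.07232 = 1.020 mA.

I ≈ 1.02 mA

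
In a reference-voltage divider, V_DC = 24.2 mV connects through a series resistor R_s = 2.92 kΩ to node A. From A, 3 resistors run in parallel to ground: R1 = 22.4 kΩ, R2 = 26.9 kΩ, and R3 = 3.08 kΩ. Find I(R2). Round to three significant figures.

I ≈ 0.411 µA

Combine the parallel branches: R_p = (1/22.4 + 1/26.9 + 1/3.08)⁻¹ = 2.460 kΩ.
V_A by voltage divider: V_A = 24.2 × 2.460/(2.92 + 2.460) = 11.07 mV.
Branch current I = V_A/R2 = 11.07/26.9 = 0.4114 µA.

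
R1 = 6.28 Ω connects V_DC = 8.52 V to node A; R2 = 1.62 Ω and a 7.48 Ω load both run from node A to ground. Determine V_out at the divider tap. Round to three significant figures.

First combine the lower leg with the load: R2 ‖ R_L = 1.332 Ω.
Now apply the divider: V_out = 8.52 × 0.1749 = 1.491 V.
(Unloaded it would be 1.75 V; the load pulls it down.)

V_out ≈ 1.49 V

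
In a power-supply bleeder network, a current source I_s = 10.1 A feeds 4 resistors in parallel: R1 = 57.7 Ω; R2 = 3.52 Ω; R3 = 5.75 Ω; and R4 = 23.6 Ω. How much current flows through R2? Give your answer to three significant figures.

ΣG = 1/57.7 + 1/3.52 + 1/5.75 + 1/23.6 = 0.5177.
R2 takes the fraction G_k/ΣG = 0.2841/0.5177 = 0.5487, so I = 10.1 × 0.5487 = 5.542 A.

I ≈ 5.54 A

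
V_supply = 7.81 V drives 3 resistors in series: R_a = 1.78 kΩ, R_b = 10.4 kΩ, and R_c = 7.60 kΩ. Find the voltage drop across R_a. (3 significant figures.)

Total series resistance ΣR = 1.78 + 10.4 + 7.60 = 19.78 kΩ.
Voltage divider: V = V_supply · (1.780 / 19.78) = 7.81 × 0.08999 = 0.7028 V.

V ≈ 0.703 V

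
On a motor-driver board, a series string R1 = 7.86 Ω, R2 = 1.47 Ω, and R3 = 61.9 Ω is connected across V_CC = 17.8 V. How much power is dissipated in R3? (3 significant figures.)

The common current is I = 17.8/71.23 = 0.2499 A.
P(R3) = I²·R3 = (0.2499)² × 61.9 = 3.865 W.

P ≈ 3.87 W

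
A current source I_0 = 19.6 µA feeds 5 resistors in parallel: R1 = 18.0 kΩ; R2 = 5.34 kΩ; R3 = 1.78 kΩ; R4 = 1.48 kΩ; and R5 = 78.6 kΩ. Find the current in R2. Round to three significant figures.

I ≈ 2.46 µA

Conductances: ΣG = 1/18.0 + 1/5.34 + 1/1.78 + 1/1.48 + 1/78.6 = 1.493 (1/kΩ).
By the current-divider rule, I = I_0 · G_k/ΣG = 19.6 × 0.1254 = 2.458 µA.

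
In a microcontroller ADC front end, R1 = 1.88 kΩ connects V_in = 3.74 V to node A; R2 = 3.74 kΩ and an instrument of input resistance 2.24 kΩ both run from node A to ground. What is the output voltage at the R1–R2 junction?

V_out ≈ 1.60 V

First combine the lower leg with the load: R2 ‖ R_L = 1.401 kΩ.
Voltage divider with the loaded lower leg: V_out = 3.74 × 1.401/(1.88 + 1.401) = 3.74 × 0.4270 = 1.597 V.
(Unloaded it would be 2.49 V; the load pulls it down.)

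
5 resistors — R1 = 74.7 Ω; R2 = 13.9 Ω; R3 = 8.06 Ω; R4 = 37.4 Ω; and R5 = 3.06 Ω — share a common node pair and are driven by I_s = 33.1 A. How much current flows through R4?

Total conductance ΣG = 1/74.7 + 1/13.9 + 1/8.06 + 1/37.4 + 1/3.06 = 0.5629 (units of 1/Ω).
Current divider: I(R4) = I_s · G_k/ΣG = 33.1 × (0.02674/0.5629) = 33.1 × 0.04750 = 1.572 A.

I ≈ 1.57 A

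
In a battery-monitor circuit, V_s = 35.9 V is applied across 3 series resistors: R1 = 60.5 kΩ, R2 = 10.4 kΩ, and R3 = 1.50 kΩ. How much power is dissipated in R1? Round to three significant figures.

P ≈ 14.9 mW

Series current I = V_s/ΣR = 35.9/72.40 = 0.4959 mA.
P = I²R = 0.2459 × 60.5 = 14.88 mW.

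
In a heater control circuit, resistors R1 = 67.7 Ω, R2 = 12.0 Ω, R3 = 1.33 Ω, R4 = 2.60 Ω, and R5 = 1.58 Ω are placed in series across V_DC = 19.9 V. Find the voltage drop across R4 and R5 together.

V ≈ 0.976 V

Series total: ΣR = 67.7 + 12.0 + 1.33 + 2.60 + 1.58 = 85.21 Ω.
R_{R4..R5} = 2.60 + 1.58 = 4.180 Ω.
Voltage divider: V = V_DC · (4.180 / 85.21) = 19.9 × 0.04906 = 0.9762 V.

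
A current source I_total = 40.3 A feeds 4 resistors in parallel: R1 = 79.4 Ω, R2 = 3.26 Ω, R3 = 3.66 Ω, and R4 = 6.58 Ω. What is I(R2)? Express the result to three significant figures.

Conductances: ΣG = 1/79.4 + 1/3.26 + 1/3.66 + 1/6.58 = 0.7445 (1/Ω).
Current divider: I(R2) = I_total · G_k/ΣG = 40.3 × (0.3067/0.7445) = 40.3 × 0.4120 = 16.60 A.

I ≈ 16.6 A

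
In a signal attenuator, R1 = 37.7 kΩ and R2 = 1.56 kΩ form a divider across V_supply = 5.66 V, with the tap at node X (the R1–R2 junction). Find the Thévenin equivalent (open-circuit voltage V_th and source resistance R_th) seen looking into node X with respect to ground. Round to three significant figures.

V_th ≈ 0.225 V, R_th ≈ 1.50 kΩ

With X open, the divider is unloaded: V_th = 5.66 × 1.56/39.26 = 0.2249 V.
With V_supply suppressed (replaced by a short), R_th = R1 ‖ R2 = (37.70 × 1.56)/(37.70 + 1.56) = 1.498 kΩ.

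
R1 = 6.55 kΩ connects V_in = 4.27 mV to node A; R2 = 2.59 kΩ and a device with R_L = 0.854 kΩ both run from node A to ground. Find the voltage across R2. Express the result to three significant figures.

V_out ≈ 0.381 mV

First combine the lower leg with the load: R2 ‖ R_L = 0.6422 kΩ.
Now apply the divider: V_out = 4.27 × 0.08930 = 0.3813 mV.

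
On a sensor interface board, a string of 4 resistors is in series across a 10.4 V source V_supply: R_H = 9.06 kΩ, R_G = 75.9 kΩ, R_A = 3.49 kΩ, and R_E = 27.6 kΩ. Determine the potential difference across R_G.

Series total: ΣR = 9.06 + 75.9 + 3.49 + 27.6 = 116.1 kΩ.
By the voltage-divider rule, V = 10.4 × 75.90/116.1 = 6.802 V.

V ≈ 6.80 V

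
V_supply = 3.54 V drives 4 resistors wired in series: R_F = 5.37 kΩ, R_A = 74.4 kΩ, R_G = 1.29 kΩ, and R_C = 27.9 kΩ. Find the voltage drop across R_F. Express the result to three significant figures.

V ≈ 0.174 V

Series total: ΣR = 5.37 + 74.4 + 1.29 + 27.9 = 109.0 kΩ.
V = V_supply · R/ΣR = 3.54 × 0.04928 = 0.1745 V.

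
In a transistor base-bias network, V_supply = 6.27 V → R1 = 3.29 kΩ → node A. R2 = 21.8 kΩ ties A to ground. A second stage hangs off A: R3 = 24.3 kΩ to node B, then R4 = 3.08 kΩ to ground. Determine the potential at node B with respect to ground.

Node A sees R2 in parallel with the series input of stage 2, R3 + R4 = 27.38 kΩ.
Effective lower resistance at A: R2 ‖ 27.38 = 12.14 kΩ.
So V_A = 6.27 × 0.7867 = 4.933 V.
Stage 2 is unloaded, so V_B = V_A · R4/(R3+R4) = 4.933 × 3.08/27.38 = 0.5549 V.

V_B ≈ 0.555 V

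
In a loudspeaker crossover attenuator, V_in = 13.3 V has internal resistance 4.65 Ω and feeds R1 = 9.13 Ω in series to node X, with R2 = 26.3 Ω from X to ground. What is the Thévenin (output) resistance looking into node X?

R1' = 4.65 + 9.13 = 13.78 Ω (source resistance + R1).
Zeroing V_in shorts the top of R1' to ground, so R_th = R1' ‖ R2 = 9.042 Ω.

R_th ≈ 9.04 Ω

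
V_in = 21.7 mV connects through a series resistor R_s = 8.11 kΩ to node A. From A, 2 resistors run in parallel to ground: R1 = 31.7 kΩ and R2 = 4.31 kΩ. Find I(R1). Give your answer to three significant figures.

Combine the parallel branches: R_p = (1/31.7 + 1/4.31)⁻¹ = 3.794 kΩ.
V_A by voltage divider: V_A = 21.7 × 3.794/(8.11 + 3.794) = 6.916 mV.
I(R1) = V_A / R1 = 6.916/31.7 = 0.2182 µA.
(Equivalently: I_total = 1.823 µA, then current-divider fraction G_k/ΣG = 0.1197.)

I ≈ 0.218 µA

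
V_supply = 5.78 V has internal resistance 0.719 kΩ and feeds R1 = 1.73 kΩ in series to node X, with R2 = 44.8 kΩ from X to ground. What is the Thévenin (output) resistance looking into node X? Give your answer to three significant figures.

R1' = 0.719 + 1.73 = 2.449 kΩ (source resistance + R1).
With V_supply suppressed (replaced by a short), R_th = R1' ‖ R2 = (2.449 × 44.8)/(2.449 + 44.8) = 2.322 kΩ.

R_th ≈ 2.32 kΩ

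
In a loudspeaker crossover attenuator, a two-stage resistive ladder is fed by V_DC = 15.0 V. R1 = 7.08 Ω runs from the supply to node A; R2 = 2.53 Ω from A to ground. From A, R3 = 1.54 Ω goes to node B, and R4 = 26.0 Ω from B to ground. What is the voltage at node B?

The second stage (R3 + R4 = 27.54 Ω) loads node A in parallel with R2.
R2 ‖ (R3+R4) = 2.317 Ω.
First divider: V_A = V_DC · 2.317/(7.08 + 2.317) = 3.699 V.
V_B = V_A × 0.9441 = 3.492 V.

V_B ≈ 3.49 V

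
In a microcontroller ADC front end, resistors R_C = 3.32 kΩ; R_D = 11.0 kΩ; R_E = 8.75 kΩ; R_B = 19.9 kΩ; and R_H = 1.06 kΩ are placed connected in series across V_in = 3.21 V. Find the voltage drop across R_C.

V ≈ 0.242 V

ΣR = 3.32 + 11.0 + 8.75 + 19.9 + 1.06 = 44.03 kΩ.
By the voltage-divider rule, V = 3.21 × 3.320/44.03 = 0.2420 V.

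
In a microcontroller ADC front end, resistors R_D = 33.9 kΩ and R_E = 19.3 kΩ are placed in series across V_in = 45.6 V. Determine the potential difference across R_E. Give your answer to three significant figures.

Series total: ΣR = 33.9 + 19.3 = 53.20 kΩ.
Voltage divider: V = V_in · (19.30 / 53.20) = 45.6 × 0.3628 = 16.54 V.

V ≈ 16.5 V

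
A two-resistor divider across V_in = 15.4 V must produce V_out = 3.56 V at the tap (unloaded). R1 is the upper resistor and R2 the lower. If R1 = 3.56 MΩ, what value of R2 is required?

R2 ≈ 1.07 MΩ

V_out/V_in = R2/(R1+R2) = 0.2312.
Rearranging, R2 = R1·k/(1−k) = 3.56 × 0.3007 = 1.070 MΩ.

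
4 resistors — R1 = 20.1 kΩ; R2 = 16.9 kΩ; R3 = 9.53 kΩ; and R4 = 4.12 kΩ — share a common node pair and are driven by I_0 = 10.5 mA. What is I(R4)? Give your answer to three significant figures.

Conductances: ΣG = 1/20.1 + 1/16.9 + 1/9.53 + 1/4.12 = 0.4566 (1/kΩ).
By the current-divider rule, I = I_0 · G_k/ΣG = 10.5 × 0.5316 = 5.582 mA.

I ≈ 5.58 mA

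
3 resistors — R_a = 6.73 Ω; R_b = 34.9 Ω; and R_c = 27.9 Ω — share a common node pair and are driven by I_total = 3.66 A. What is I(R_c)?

I ≈ 0.616 A

Conductances: ΣG = 1/6.73 + 1/34.9 + 1/27.9 = 0.2131 (1/Ω).
R_c takes the fraction G_k/ΣG = 0.03584/0.2131 = 0.1682, so I = 3.66 × 0.1682 = 0.6156 A.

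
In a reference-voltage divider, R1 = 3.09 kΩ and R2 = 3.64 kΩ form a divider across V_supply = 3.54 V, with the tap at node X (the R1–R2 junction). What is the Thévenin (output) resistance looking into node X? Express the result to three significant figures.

With V_supply suppressed (replaced by a short), R_th = R1 ‖ R2 = (3.090 × 3.64)/(3.090 + 3.64) = 1.671 kΩ.

R_th ≈ 1.67 kΩ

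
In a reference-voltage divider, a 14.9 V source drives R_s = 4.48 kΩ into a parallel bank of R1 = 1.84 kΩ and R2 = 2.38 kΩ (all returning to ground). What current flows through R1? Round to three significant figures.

Equivalent of the parallel group: R_p = 1.038 kΩ.
V_A = 14.9 × 1.038/5.518 = 2.802 V.
I(R1) = V_A / R1 = 2.802/1.84 = 1.523 mA.

I ≈ 1.52 mA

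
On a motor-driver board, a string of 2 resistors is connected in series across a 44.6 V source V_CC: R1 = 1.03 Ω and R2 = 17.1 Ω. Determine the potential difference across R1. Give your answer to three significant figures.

V ≈ 2.53 V

Total series resistance ΣR = 1.03 + 17.1 = 18.13 Ω.
V = V_CC · R/ΣR = 44.6 × 0.05681 = 2.534 V.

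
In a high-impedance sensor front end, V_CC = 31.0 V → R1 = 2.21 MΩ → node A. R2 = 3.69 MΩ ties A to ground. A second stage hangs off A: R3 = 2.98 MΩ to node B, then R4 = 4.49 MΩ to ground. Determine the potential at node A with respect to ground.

Looking into the second stage from A: R3 + R4 = 7.470 MΩ appears in parallel with R2.
R2 ‖ (R3+R4) = 2.470 MΩ.
First divider: V_A = V_CC · 2.470/(2.21 + 2.470) = 16.36 V.

V_A ≈ 16.4 V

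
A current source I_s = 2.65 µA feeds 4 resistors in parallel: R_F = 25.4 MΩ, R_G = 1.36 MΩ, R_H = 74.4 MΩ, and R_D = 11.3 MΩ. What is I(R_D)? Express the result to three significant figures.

I ≈ 0.268 µA

Conductances: ΣG = 1/25.4 + 1/1.36 + 1/74.4 + 1/11.3 = 0.8766 (1/MΩ).
R_D takes the fraction G_k/ΣG = 0.08850/0.8766 = 0.1010, so I = 2.65 × 0.1010 = 0.2675 µA.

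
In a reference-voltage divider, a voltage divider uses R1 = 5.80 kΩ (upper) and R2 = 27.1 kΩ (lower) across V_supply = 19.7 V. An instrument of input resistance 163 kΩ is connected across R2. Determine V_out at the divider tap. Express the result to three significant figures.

R2 ‖ R_L = (27.1 × 163)/(27.1 + 163) = 23.24 kΩ.
Now apply the divider: V_out = 19.7 × 0.8003 = 15.76 V.
(Unloaded it would be 16.2 V; the load pulls it down.)

V_out ≈ 15.8 V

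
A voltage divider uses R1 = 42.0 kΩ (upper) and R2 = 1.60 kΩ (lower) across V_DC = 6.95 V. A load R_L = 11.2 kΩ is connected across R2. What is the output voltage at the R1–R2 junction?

V_out ≈ 0.224 V

First combine the lower leg with the load: R2 ‖ R_L = 1.400 kΩ.
Then V_out = V_DC · R2'/(R1 + R2') = 6.95 × 1.400/43.40 = 0.2242 V.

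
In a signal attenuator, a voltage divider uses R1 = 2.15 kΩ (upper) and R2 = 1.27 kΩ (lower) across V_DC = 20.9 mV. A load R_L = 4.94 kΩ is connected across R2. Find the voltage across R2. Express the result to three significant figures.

R2 ‖ R_L = (1.27 × 4.94)/(1.27 + 4.94) = 1.010 kΩ.
Then V_out = V_DC · R2'/(R1 + R2') = 20.9 × 1.010/3.160 = 6.681 mV.

V_out ≈ 6.68 mV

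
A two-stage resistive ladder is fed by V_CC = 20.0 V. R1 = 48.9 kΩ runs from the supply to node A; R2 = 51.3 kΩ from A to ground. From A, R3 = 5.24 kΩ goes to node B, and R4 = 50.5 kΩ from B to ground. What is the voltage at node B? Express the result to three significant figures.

The second stage (R3 + R4 = 55.74 kΩ) loads node A in parallel with R2.
Effective lower resistance at A: R2 ‖ 55.74 = 26.71 kΩ.
First divider: V_A = V_CC · 26.71/(48.9 + 26.71) = 7.066 V.
Stage 2 is unloaded, so V_B = V_A · R4/(R3+R4) = 7.066 × 50.5/55.74 = 6.402 V.

V_B ≈ 6.40 V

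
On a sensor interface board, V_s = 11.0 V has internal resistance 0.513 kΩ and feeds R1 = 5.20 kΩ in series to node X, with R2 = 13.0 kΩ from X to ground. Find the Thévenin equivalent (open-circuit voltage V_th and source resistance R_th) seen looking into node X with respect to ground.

R1' = 0.513 + 5.20 = 5.713 kΩ (source resistance + R1).
Open-circuit (no load on X): V_th = V_s · R2/(R1' + R2) = 11.0 × 13.0/(5.713 + 13.0) = 7.642 V.
Looking into X with the source shorted: R_th = R1'·R2/(R1'+R2) = 5.713 × 13.0/18.71 = 3.969 kΩ.

V_th ≈ 7.64 V, R_th ≈ 3.97 kΩ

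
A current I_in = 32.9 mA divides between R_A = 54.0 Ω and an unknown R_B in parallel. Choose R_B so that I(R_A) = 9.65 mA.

R_B ≈ 22.4 Ω

The fraction through R_A equals R_B/(R_A+R_B).
9.65/32.9 = R_B/(R_A + R_B) → R_B = R_A · (0.2933)/(1 − 0.2933) = 54.0 × 0.4151 = 22.41 Ω.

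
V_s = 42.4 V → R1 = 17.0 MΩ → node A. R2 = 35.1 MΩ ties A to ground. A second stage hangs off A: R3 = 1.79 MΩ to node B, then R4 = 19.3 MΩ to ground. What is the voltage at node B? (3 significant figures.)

The second stage (R3 + R4 = 21.09 MΩ) loads node A in parallel with R2.
R2 ‖ (R3+R4) = 13.17 MΩ.
First divider: V_A = V_s · 13.17/(17.0 + 13.17) = 18.51 V.
V_B = V_A × 0.9151 = 16.94 V.

V_B ≈ 16.9 V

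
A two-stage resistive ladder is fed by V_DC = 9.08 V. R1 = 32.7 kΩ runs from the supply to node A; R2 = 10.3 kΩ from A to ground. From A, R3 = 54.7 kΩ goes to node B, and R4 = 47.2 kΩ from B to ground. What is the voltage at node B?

The second stage (R3 + R4 = 101.9 kΩ) loads node A in parallel with R2.
R2 ‖ (R3+R4) = 9.354 kΩ.
V_A = 9.08 × 9.354/(32.7 + 9.354) = 2.020 V.
V_B = V_A × 0.4632 = 0.9355 V.

V_B ≈ 0.936 V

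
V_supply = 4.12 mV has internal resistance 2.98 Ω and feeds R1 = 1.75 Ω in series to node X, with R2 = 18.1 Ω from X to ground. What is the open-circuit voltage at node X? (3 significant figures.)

V_th ≈ 3.27 mV

R1' = 2.98 + 1.75 = 4.730 Ω (source resistance + R1).
With X open, the divider is unloaded: V_th = 4.12 × 18.1/22.83 = 3.266 mV.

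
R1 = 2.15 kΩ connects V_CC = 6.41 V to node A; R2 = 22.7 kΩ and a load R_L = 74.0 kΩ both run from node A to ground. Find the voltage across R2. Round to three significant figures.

V_out ≈ 5.70 V

R2 ‖ R_L = (22.7 × 74.0)/(22.7 + 74.0) = 17.37 kΩ.
Voltage divider with the loaded lower leg: V_out = 6.41 × 17.37/(2.15 + 17.37) = 6.41 × 0.8899 = 5.704 V.
(Unloaded it would be 5.86 V; the load pulls it down.)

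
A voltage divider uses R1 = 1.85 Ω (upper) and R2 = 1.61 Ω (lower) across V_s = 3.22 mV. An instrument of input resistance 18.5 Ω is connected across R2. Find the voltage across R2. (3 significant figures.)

V_out ≈ 1.43 mV

The load sits in parallel with R2, giving an effective lower resistance R2' = R2·R_L/(R2+R_L) = 1.481 Ω.
Now apply the divider: V_out = 3.22 × 0.4446 = 1.432 mV.
(Unloaded it would be 1.50 mV; the load pulls it down.)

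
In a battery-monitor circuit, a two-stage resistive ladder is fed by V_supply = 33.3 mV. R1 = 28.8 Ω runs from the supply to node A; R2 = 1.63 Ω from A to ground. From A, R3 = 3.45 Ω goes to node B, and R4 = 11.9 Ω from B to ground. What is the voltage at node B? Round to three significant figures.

The second stage (R3 + R4 = 15.35 Ω) loads node A in parallel with R2.
R2 ‖ (R3+R4) = 1.474 Ω.
So V_A = 33.3 × 0.04867 = 1.621 mV.
Stage 2 is unloaded, so V_B = V_A · R4/(R3+R4) = 1.621 × 11.9/15.35 = 1.257 mV.

V_B ≈ 1.26 mV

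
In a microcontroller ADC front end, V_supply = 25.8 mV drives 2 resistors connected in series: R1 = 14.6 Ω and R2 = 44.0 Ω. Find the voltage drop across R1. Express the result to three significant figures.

V ≈ 6.43 mV

Series total: ΣR = 14.6 + 44.0 = 58.60 Ω.
V = V_supply · R/ΣR = 25.8 × 0.2491 = 6.428 mV.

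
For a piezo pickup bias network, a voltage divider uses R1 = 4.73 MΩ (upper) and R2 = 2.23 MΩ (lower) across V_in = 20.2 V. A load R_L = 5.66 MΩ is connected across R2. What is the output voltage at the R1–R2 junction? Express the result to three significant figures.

The load sits in parallel with R2, giving an effective lower resistance R2' = R2·R_L/(R2+R_L) = 1.600 MΩ.
Then V_out = V_in · R2'/(R1 + R2') = 20.2 × 1.600/6.330 = 5.105 V.

V_out ≈ 5.11 V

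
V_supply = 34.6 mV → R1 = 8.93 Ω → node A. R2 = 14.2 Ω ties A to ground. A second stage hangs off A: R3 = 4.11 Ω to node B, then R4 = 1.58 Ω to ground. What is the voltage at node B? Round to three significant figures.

Node A sees R2 in parallel with the series input of stage 2, R3 + R4 = 5.690 Ω.
Effective lower resistance at A: R2 ‖ 5.690 = 4.062 Ω.
First divider: V_A = V_supply · 4.062/(8.93 + 4.062) = 10.82 mV.
Stage 2 is unloaded, so V_B = V_A · R4/(R3+R4) = 10.82 × 1.58/5.690 = 3.004 mV.

V_B ≈ 3.00 mV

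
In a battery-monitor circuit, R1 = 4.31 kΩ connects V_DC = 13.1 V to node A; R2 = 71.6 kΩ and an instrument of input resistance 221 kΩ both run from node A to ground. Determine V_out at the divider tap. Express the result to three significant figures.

V_out ≈ 12.1 V

First combine the lower leg with the load: R2 ‖ R_L = 54.08 kΩ.
Now apply the divider: V_out = 13.1 × 0.9262 = 12.13 V.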